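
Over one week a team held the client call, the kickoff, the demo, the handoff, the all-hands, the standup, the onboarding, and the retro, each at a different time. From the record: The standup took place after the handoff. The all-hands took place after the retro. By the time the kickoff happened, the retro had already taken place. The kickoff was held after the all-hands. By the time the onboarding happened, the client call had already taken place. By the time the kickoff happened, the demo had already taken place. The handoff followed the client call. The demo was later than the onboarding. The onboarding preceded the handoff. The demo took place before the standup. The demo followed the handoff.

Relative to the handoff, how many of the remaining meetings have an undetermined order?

Forced before the handoff: the client call and the onboarding; forced after the handoff: the demo, the kickoff, and the standup.
That leaves the all-hands and the retro with no forced order relative to the handoff — 2.

2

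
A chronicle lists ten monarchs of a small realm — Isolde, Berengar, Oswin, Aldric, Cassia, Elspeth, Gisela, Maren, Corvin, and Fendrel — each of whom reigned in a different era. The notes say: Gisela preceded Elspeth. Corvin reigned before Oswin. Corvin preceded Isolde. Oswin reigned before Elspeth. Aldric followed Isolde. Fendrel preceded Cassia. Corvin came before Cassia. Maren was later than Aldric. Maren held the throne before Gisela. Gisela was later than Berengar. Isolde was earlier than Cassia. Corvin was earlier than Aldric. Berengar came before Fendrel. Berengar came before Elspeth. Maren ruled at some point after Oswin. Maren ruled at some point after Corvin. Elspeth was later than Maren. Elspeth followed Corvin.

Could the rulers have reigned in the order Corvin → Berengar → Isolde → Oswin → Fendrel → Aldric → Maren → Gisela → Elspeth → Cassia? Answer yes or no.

Check each stated constraint against the proposed order — e.g. Corvin is ahead of Elspeth; Corvin is ahead of Cassia. Every pair is in the required order; nothing is violated.

yes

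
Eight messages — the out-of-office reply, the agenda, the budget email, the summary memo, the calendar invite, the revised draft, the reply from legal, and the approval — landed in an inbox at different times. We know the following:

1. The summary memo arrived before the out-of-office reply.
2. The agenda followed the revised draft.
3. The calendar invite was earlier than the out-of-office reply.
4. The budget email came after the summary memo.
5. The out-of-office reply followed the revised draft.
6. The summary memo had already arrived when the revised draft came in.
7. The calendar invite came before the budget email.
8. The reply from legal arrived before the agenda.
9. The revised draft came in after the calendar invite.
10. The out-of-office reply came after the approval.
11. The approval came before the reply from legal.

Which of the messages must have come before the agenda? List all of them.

Directly stated before the agenda: the reply from legal and the revised draft.
The approval reaches the agenda via the approval → the reply from legal → the agenda.
The calendar invite reaches the agenda via the calendar invite → the revised draft → the agenda.
The summary memo reaches the agenda via the summary memo → the revised draft → the agenda.
No chain forces the budget email (or any of the others) ahead of the agenda.

the approval, the calendar invite, the reply from legal, the revised draft, the summary memo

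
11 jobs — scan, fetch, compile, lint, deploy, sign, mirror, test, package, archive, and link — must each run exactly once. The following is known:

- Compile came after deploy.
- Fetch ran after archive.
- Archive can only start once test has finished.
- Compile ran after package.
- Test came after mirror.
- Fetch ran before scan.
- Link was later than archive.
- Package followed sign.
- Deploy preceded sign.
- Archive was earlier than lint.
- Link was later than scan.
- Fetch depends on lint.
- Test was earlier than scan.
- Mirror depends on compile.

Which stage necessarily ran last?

Every other stage has a chain of constraints placing it before link, so link is last.

link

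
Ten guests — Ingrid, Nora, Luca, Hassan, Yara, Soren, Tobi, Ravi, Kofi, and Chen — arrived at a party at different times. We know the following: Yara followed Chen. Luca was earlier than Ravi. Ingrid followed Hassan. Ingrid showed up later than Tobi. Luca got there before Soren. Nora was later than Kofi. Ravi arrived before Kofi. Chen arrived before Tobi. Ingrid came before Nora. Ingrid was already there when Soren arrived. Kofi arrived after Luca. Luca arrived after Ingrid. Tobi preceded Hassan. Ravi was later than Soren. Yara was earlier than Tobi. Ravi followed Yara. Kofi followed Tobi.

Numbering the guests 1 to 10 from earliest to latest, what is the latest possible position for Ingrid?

Ingrid must come before Kofi, Luca, Nora, Ravi, and Soren — 5 guests forced after them.
Everything else can be placed before Ingrid in some valid order, so Ingrid can sit as late as position 10 − 5 = 5.

5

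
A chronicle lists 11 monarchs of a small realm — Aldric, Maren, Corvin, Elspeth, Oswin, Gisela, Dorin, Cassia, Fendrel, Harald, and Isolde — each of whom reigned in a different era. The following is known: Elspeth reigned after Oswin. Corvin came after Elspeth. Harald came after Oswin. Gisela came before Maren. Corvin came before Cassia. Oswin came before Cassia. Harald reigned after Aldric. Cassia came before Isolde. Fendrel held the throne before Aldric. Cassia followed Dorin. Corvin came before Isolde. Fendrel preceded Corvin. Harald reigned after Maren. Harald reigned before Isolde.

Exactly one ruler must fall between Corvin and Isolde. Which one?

Tracing the constraints gives Corvin → Cassia → Isolde, so Cassia sits after Corvin and before Isolde.
No other ruler is forced both after Corvin and before Isolde.

Cassia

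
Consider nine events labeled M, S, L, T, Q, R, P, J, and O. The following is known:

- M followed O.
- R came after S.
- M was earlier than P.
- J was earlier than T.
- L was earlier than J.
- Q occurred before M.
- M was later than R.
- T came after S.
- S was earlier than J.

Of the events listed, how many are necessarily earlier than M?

Directly stated before M: O, Q, and R.
S reaches M via S → R → M.
That's O, Q, R, and S — 4 in all.

4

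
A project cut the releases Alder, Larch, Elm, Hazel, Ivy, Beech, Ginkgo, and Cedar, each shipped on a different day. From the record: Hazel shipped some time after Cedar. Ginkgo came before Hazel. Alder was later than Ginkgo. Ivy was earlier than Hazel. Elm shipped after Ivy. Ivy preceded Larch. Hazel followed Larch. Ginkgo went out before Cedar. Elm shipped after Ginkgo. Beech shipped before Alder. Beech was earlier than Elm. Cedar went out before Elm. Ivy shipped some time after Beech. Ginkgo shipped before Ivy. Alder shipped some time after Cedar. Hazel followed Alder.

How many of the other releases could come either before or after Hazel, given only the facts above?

1

Forced before Hazel: Alder, Beech, Cedar, Ginkgo, Ivy, and Larch.
That leaves Elm with no forced order relative to Hazel — 1.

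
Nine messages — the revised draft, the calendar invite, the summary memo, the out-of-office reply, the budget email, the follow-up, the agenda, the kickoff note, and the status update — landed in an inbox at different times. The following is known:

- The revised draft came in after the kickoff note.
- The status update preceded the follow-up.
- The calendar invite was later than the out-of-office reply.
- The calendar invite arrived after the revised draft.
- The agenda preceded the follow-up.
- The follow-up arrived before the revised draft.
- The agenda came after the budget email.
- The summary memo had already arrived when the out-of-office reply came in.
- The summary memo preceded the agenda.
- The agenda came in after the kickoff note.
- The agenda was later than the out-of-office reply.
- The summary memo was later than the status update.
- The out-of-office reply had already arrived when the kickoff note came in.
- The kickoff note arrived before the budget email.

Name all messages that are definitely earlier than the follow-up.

the agenda, the budget email, the kickoff note, the out-of-office reply, the status update, the summary memo

Directly stated before the follow-up: the agenda and the status update.
The budget email reaches the follow-up via the budget email → the agenda → the follow-up.
The kickoff note reaches the follow-up via the kickoff note → the agenda → the follow-up.
The out-of-office reply reaches the follow-up via the out-of-office reply → the agenda → the follow-up.
Likewise the summary memo reaches the follow-up by chaining the stated constraints.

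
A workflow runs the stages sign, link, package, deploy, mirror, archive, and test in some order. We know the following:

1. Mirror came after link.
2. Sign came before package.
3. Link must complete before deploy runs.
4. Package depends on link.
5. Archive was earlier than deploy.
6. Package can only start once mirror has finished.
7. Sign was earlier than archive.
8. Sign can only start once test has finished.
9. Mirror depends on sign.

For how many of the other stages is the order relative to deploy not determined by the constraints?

Forced before deploy: archive, link, sign, and test.
That leaves mirror and package with no forced order relative to deploy — 2.

2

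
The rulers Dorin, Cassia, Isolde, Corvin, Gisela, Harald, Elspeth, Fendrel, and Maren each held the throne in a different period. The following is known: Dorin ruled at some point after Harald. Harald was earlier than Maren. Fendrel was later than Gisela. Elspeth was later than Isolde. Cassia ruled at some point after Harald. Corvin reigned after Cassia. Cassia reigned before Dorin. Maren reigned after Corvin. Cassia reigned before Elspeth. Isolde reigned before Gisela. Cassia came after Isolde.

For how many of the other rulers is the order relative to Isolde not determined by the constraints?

Forced after Isolde: Cassia, Corvin, Dorin, Elspeth, Fendrel, Gisela, and Maren.
That leaves Harald with no forced order relative to Isolde — 1.

1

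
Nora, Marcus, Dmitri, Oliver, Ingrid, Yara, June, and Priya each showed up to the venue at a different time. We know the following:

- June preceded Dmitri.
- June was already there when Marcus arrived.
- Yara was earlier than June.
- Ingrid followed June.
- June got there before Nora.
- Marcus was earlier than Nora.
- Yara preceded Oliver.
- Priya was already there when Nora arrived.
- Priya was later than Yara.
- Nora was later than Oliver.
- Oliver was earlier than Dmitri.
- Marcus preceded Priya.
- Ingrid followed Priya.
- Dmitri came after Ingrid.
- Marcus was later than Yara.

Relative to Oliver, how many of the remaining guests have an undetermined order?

4

Forced before Oliver: Yara; forced after Oliver: Dmitri and Nora.
That leaves Ingrid, June, Marcus, and Priya with no forced order relative to Oliver — 4.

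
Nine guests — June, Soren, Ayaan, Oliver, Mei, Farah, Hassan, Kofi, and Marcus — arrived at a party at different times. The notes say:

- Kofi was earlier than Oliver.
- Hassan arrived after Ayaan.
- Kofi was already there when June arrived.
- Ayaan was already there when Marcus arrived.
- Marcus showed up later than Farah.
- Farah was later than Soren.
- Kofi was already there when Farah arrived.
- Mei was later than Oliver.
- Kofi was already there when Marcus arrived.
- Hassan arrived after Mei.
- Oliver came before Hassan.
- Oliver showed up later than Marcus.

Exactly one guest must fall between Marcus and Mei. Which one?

Oliver

Tracing the constraints gives Marcus → Oliver → Mei, so Oliver sits after Marcus and before Mei.
No other guest is forced both after Marcus and before Mei.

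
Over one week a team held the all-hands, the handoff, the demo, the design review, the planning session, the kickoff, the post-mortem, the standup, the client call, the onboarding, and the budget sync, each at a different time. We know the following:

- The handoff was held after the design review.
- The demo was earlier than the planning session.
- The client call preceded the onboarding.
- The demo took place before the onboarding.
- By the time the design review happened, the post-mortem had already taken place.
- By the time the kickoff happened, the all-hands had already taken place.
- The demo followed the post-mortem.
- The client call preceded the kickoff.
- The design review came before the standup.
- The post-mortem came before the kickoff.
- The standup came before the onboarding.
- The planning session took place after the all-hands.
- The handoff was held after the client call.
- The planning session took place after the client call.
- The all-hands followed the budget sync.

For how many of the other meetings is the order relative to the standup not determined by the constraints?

7

Forced before the standup: the design review and the post-mortem; forced after the standup: the onboarding.
That leaves the all-hands, the budget sync, the client call, the demo, the handoff, the kickoff, and the planning session with no forced order relative to the standup — 7.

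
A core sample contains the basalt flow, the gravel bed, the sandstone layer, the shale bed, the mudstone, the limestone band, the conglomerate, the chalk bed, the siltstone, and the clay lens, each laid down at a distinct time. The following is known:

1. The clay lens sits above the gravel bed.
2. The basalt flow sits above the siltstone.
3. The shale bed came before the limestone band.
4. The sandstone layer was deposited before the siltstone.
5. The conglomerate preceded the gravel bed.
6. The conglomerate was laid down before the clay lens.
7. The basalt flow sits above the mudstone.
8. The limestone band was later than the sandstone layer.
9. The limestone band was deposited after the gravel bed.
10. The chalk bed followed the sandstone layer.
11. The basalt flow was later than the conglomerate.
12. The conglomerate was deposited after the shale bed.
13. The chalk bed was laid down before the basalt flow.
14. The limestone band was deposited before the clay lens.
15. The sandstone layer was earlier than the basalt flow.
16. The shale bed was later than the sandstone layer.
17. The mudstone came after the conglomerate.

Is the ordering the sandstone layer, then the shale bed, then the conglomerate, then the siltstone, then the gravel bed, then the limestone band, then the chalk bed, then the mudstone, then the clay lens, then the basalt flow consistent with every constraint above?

Check each stated constraint against the proposed order — e.g. the conglomerate is ahead of the basalt flow; the sandstone layer is ahead of the basalt flow. Every pair is in the required order; nothing is violated.

yes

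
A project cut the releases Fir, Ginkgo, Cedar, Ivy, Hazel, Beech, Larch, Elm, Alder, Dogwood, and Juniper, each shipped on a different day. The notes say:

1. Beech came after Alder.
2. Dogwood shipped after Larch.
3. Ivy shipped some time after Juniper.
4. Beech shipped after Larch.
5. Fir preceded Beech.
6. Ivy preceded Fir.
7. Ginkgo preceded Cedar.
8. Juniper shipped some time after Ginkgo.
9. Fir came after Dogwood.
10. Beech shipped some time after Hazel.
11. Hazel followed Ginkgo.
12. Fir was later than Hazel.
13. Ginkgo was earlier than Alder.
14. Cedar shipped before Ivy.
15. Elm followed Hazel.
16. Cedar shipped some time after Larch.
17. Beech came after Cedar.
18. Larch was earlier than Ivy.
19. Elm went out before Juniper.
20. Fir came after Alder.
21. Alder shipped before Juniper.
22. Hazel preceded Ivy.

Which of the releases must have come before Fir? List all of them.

Alder, Cedar, Dogwood, Elm, Ginkgo, Hazel, Ivy, Juniper, Larch

Directly stated before Fir: Alder, Dogwood, Hazel, and Ivy.
Cedar reaches Fir via Cedar → Ivy → Fir.
Elm reaches Fir via Elm → Juniper → Ivy → Fir.
Ginkgo reaches Fir via Ginkgo → Alder → Fir.
Likewise Juniper and Larch each reach Fir by chaining the stated constraints.
No chain forces Beech ahead of Fir.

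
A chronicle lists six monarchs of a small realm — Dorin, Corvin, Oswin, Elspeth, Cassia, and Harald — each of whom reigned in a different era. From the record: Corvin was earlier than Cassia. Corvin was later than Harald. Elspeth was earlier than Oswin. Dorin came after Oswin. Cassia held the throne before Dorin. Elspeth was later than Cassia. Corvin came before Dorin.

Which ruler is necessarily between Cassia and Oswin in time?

Tracing the constraints gives Cassia → Elspeth → Oswin, so Elspeth sits after Cassia and before Oswin.
No other ruler is forced both after Cassia and before Oswin.

Elspeth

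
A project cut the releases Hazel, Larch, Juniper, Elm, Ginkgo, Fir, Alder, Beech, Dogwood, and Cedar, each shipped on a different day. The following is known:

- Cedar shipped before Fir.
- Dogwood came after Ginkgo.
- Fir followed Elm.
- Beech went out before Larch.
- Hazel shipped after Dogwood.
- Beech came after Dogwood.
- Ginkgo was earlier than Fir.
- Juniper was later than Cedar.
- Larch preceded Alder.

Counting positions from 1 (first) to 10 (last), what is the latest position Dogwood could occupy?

6

Dogwood must come before Alder, Beech, Hazel, and Larch — 4 releases forced after it.
Everything else can be placed before Dogwood in some valid order, so Dogwood can sit as late as position 10 − 4 = 6.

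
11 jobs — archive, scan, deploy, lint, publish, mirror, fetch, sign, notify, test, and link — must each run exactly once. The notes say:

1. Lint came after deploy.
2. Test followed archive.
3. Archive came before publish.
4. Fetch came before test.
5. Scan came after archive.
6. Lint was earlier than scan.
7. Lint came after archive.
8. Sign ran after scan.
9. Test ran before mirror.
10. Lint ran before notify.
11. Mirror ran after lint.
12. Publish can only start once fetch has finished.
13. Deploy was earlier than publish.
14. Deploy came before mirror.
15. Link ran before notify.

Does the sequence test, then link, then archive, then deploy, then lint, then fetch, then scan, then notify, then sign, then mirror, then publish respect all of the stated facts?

The constraints require fetch before test, but in the proposed sequence test appears ahead of fetch. That one violation is enough.

no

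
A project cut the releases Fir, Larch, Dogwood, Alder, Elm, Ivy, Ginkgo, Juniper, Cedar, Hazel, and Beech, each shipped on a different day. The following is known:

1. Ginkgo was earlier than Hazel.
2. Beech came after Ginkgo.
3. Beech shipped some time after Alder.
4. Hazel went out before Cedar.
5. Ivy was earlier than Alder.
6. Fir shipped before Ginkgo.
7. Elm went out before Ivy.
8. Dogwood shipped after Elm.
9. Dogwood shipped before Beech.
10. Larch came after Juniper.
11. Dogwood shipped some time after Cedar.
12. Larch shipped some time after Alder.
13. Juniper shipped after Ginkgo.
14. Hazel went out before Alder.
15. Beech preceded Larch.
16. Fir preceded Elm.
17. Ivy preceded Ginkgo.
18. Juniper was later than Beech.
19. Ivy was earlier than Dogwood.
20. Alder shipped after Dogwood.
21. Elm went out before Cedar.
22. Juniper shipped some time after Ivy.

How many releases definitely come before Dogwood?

Directly stated before Dogwood: Cedar, Elm, and Ivy.
Fir reaches Dogwood via Fir → Elm → Dogwood.
Ginkgo reaches Dogwood via Ginkgo → Hazel → Cedar → Dogwood.
Hazel reaches Dogwood via Hazel → Cedar → Dogwood.
That's Cedar, Elm, Fir, Ginkgo, Hazel, and Ivy — 6 in all.

6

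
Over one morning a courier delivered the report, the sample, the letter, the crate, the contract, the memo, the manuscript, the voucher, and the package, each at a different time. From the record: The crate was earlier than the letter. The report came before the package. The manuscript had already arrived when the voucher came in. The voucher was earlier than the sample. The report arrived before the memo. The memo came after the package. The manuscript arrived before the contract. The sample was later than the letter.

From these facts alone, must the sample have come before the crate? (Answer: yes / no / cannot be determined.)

no

Tracing the constraints gives the crate → the letter → the sample, so the crate must come before the sample.
That means the sample cannot be before the crate.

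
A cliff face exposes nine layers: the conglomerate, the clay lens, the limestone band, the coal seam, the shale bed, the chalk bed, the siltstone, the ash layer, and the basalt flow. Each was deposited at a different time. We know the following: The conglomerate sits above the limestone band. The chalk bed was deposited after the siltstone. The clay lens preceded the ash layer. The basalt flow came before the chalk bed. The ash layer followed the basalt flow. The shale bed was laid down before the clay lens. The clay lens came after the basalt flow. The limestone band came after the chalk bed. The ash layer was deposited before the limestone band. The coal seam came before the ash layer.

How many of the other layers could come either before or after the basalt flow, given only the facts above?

3

Forced after the basalt flow: the ash layer, the chalk bed, the clay lens, the conglomerate, and the limestone band.
That leaves the coal seam, the shale bed, and the siltstone with no forced order relative to the basalt flow — 3.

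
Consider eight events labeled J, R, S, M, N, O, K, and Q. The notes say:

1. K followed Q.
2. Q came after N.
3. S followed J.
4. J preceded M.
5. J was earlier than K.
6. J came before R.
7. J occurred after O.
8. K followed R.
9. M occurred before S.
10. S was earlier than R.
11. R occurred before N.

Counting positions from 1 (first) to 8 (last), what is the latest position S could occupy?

4

S must come before K, N, Q, and R — 4 events forced after it.
Everything else can be placed before S in some valid order, so S can sit as late as position 8 − 4 = 4.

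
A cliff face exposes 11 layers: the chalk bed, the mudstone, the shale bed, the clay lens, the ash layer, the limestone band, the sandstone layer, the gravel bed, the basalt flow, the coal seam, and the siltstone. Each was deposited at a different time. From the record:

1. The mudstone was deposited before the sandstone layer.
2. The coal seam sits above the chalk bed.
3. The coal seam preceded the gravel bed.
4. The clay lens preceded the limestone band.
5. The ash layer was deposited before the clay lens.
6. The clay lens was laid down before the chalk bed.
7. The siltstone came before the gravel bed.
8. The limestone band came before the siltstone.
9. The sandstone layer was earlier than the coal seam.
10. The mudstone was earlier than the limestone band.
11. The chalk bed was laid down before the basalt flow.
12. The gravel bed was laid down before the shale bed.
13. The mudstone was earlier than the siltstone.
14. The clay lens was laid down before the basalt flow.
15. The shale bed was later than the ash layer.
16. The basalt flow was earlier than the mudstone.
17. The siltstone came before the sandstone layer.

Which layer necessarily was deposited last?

Every other layer has a chain of constraints placing it before the shale bed, so the shale bed is last.

the shale bed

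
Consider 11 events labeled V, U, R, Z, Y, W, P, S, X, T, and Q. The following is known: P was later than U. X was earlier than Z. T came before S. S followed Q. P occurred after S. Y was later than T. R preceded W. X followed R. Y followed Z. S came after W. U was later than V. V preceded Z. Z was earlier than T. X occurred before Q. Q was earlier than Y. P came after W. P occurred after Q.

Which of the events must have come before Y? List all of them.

Q, R, T, V, X, Z

Directly stated before Y: Q, T, and Z.
R reaches Y via R → X → Q → Y.
V reaches Y via V → Z → Y.
X reaches Y via X → Q → Y.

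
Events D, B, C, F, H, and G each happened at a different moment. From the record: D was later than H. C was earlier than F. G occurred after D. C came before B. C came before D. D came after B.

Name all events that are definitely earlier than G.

B, C, D, H

Directly stated before G: D.
B reaches G via B → D → G.
C reaches G via C → D → G.
H reaches G via H → D → G.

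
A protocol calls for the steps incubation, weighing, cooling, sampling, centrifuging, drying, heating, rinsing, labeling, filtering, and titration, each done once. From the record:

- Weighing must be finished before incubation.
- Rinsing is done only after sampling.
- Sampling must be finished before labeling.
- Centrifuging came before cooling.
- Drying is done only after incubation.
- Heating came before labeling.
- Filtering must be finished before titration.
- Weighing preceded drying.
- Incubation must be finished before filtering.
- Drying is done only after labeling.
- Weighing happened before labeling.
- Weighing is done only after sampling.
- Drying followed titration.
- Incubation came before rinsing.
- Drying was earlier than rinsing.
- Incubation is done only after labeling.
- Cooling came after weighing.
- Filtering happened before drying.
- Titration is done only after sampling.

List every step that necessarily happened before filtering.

Directly stated before filtering: incubation.
Heating reaches filtering via heating → labeling → incubation → filtering.
Labeling reaches filtering via labeling → incubation → filtering.
Sampling reaches filtering via sampling → weighing → incubation → filtering.
Likewise weighing reaches filtering by chaining the stated constraints.
No chain forces cooling (or any of the others) ahead of filtering.

heating, incubation, labeling, sampling, weighing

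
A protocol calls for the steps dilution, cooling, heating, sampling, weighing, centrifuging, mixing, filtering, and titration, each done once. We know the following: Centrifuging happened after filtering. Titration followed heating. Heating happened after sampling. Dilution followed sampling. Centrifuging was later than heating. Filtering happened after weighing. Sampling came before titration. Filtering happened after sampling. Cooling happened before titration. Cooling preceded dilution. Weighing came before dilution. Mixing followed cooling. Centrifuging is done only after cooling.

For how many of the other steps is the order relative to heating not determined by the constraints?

Forced before heating: sampling; forced after heating: centrifuging and titration.
That leaves cooling, dilution, filtering, mixing, and weighing with no forced order relative to heating — 5.

5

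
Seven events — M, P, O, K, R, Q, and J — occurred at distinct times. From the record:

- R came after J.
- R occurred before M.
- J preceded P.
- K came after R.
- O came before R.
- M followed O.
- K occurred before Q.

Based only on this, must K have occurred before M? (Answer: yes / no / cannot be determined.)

No chain of stated constraints runs from K to M, and none runs from M to K either.
So the relative order of K and M is not fixed by the given facts.

cannot be determined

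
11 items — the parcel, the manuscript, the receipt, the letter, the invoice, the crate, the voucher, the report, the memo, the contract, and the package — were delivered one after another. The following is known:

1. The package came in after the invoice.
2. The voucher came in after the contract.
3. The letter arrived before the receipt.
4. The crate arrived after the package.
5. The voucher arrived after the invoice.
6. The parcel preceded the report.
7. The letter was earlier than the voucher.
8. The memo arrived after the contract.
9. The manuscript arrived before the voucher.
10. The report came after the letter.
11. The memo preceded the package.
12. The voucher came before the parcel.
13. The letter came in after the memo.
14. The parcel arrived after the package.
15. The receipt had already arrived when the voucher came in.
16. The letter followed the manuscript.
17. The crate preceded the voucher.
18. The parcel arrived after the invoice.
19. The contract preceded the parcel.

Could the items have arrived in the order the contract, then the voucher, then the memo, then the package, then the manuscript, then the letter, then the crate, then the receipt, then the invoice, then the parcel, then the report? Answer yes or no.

The constraints require the receipt before the voucher, but in the proposed sequence the voucher appears ahead of the receipt. That one violation is enough.

no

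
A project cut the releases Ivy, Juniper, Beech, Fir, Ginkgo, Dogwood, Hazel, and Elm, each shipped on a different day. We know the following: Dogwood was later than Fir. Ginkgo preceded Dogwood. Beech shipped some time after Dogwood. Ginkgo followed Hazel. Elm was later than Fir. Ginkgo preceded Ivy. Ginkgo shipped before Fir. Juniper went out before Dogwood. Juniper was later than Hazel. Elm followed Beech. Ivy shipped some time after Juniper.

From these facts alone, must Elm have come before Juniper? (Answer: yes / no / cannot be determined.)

Tracing the constraints gives Juniper → Dogwood → Beech → Elm, so Juniper must come before Elm.
That means Elm cannot be before Juniper.

no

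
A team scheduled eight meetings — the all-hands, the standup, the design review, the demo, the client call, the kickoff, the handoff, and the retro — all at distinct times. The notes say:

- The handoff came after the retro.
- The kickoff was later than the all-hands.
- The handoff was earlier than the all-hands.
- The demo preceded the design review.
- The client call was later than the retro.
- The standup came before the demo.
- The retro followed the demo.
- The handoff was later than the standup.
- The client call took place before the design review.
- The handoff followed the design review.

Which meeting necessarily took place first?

The standup has a chain of constraints placing it before every other meeting, so the standup must be first.

the standup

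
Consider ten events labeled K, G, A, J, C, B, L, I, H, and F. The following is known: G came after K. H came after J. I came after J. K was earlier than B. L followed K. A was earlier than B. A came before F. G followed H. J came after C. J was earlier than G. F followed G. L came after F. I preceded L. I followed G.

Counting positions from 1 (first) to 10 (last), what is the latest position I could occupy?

I must come before L — 1 event forced after it.
Everything else can be placed before I in some valid order, so I can sit as late as position 10 − 1 = 9.

9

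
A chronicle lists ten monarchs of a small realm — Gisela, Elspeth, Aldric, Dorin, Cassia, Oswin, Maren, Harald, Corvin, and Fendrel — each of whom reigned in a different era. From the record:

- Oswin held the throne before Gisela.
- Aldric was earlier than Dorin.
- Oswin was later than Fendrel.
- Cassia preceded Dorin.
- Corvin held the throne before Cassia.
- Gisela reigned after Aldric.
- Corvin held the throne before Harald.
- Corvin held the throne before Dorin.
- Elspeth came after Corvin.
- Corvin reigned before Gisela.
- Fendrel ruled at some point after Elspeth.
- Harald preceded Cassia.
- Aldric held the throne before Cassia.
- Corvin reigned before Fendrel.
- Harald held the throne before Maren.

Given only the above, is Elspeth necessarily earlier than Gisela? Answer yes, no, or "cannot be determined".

Chain the constraints: Elspeth → Fendrel → Oswin → Gisela. Each link is directly stated, so Elspeth comes before Gisela.

yes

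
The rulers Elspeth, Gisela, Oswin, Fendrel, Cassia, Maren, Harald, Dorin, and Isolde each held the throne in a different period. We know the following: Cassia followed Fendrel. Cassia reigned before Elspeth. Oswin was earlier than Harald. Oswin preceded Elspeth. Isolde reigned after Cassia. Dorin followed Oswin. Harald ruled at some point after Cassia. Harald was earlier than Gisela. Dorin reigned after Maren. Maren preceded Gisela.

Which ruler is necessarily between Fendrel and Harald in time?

Cassia

Tracing the constraints gives Fendrel → Cassia → Harald, so Cassia sits after Fendrel and before Harald.
No other ruler is forced both after Fendrel and before Harald.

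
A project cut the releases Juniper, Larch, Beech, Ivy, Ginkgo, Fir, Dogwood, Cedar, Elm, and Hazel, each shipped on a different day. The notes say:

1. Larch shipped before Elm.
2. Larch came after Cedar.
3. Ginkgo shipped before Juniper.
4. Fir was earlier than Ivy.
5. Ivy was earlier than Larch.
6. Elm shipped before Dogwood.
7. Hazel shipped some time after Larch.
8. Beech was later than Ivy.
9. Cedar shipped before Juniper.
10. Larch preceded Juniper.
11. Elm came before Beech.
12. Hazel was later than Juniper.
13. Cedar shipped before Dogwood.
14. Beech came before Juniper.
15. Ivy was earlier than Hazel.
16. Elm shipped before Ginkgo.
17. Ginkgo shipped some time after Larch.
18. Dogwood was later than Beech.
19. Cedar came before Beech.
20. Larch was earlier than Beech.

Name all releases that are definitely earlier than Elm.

Directly stated before Elm: Larch.
Cedar reaches Elm via Cedar → Larch → Elm.
Fir reaches Elm via Fir → Ivy → Larch → Elm.
Ivy reaches Elm via Ivy → Larch → Elm.
No chain forces Ginkgo (or any of the others) ahead of Elm.

Cedar, Fir, Ivy, Larch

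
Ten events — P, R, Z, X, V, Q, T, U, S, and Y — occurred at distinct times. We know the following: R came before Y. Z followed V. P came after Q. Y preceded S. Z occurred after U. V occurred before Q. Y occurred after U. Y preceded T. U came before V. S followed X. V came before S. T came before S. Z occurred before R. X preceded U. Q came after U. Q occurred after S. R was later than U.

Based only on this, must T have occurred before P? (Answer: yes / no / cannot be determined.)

Chain the constraints: T → S → Q → P. Each link is directly stated, so T comes before P.

yes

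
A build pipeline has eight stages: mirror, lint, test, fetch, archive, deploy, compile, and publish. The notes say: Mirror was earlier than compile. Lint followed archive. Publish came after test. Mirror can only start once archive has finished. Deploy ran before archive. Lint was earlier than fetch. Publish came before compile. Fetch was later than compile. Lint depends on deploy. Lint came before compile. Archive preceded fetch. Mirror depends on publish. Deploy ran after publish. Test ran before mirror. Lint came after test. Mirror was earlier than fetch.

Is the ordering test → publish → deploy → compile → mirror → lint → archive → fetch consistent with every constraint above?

no

The constraints require archive before mirror, but in the proposed sequence mirror appears ahead of archive. That one violation is enough.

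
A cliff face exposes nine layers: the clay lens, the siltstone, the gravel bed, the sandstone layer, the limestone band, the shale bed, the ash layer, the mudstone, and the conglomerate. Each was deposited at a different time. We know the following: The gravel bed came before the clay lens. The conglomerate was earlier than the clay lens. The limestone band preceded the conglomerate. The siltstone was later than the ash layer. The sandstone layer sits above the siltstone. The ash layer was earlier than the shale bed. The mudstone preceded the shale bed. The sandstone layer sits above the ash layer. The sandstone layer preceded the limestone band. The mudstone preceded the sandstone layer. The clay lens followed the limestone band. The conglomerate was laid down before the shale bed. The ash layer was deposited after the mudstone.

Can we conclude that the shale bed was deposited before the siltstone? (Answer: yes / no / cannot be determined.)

Tracing the constraints gives the siltstone → the sandstone layer → the limestone band → the conglomerate → the shale bed, so the siltstone must come before the shale bed.
That means the shale bed cannot be before the siltstone.

no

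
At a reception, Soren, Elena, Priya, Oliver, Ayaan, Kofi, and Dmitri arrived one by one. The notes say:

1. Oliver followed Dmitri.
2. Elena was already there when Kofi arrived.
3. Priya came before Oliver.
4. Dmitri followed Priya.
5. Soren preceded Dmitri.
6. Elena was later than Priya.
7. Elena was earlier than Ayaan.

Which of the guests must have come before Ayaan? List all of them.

Elena, Priya

Directly stated before Ayaan: Elena.
Priya reaches Ayaan via Priya → Elena → Ayaan.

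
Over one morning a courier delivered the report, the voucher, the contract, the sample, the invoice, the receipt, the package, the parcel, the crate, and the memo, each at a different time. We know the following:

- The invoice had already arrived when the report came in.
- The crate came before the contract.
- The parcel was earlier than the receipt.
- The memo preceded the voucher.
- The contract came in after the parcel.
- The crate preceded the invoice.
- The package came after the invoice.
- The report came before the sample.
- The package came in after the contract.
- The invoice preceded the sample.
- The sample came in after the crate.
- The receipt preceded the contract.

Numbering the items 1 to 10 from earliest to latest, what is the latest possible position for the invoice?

7

The invoice must come before the package, the report, and the sample — 3 items forced after it.
Everything else can be placed before the invoice in some valid order, so the invoice can sit as late as position 10 − 3 = 7.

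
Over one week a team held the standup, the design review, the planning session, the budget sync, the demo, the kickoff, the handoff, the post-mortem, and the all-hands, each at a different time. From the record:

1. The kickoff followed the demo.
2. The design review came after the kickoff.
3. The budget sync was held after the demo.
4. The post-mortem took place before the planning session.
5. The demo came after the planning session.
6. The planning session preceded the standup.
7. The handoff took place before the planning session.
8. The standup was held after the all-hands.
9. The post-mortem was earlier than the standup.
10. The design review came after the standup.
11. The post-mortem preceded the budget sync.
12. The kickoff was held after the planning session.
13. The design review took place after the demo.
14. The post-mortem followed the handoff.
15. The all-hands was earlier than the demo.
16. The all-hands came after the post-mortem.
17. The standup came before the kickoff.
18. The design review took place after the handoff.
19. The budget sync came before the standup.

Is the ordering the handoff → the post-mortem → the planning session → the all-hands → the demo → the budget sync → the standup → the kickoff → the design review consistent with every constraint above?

yes

Check each stated constraint against the proposed order — e.g. the post-mortem is ahead of the standup; the handoff is ahead of the design review. Every pair is in the required order; nothing is violated.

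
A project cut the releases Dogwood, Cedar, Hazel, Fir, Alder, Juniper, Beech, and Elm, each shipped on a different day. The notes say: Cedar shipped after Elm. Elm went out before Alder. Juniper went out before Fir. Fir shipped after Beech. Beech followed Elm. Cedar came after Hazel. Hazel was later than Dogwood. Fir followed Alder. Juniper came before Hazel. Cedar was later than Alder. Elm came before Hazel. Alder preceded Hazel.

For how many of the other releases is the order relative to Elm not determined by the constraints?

Forced after Elm: Alder, Beech, Cedar, Fir, and Hazel.
That leaves Dogwood and Juniper with no forced order relative to Elm — 2.

2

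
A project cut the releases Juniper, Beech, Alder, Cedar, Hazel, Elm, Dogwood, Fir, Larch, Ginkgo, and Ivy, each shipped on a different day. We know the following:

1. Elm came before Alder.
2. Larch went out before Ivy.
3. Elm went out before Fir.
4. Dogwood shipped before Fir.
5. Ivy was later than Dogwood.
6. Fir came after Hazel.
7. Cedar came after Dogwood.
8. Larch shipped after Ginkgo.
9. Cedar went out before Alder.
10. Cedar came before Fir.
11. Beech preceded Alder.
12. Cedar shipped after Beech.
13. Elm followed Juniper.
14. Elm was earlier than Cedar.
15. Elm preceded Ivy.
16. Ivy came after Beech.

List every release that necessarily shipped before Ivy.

Beech, Dogwood, Elm, Ginkgo, Juniper, Larch

Directly stated before Ivy: Beech, Dogwood, Elm, and Larch.
Ginkgo reaches Ivy via Ginkgo → Larch → Ivy.
Juniper reaches Ivy via Juniper → Elm → Ivy.
No chain forces Alder (or any of the others) ahead of Ivy.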